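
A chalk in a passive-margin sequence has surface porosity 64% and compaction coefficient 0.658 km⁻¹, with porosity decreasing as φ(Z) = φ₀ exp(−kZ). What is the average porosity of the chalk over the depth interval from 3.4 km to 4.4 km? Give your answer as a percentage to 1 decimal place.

5.0%

⟨φ⟩ = (1/(Z₂−Z₁)) ∫ φ₀ e^(−kZ) dZ = φ₀·(e^(−k·Z₁) − e^(−k·Z₂)) / (k·(Z₂−Z₁))
e^(−0.658×3.4) = 0.1068; e^(−0.658×4.4) = 0.0553
⟨φ⟩ = 0.64 × (0.1068 − 0.0553) / (0.658 × 1) = 0.64 × 0.0782 = 0.0501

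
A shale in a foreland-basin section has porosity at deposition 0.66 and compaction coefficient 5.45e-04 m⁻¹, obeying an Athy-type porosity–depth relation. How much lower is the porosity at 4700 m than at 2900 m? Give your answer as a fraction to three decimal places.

Working in km (1 km = 1000 m; c in km⁻¹ = c in m⁻¹ × 1000):
n(2.9) = 0.66·e^(−0.545×2.9) = 0.1359
n(4.7) = 0.66·e^(−0.545×4.7) = 0.0509
Δn = 0.1359 − 0.0509 = 0.0849

0.085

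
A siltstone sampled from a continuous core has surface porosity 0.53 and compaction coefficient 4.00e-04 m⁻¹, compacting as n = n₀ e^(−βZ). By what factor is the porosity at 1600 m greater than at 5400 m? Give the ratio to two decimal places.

Working in km (1 km = 1000 m; β in km⁻¹ = β in m⁻¹ × 1000):
n(Z₁)/n(Z₂) = e^(−β·Z₁)/e^(−β·Z₂) = e^{β(Z₂−Z₁)}
= exp(0.4 × 3.8) = exp(1.52) = 4.5722

4.57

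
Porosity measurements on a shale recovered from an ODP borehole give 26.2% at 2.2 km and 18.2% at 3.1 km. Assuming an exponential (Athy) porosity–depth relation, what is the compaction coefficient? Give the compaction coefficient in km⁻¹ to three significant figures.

0.405 km⁻¹

Athy: n(d) = n₀ e^(−cd) ⇒ n₁/n₂ = e^{c(d₂−d₁)} ⇒ c = ln(n₁/n₂)/(d₂−d₁)
c = ln(0.262/0.182) / (3.1 − 2.2) = ln(1.44) / 0.9 = 0.3643 / 0.9 = 0.4048 km⁻¹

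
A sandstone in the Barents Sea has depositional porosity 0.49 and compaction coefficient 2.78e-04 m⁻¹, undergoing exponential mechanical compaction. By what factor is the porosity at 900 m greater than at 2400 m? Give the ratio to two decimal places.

Working in km (1 km = 1000 m; c in km⁻¹ = c in m⁻¹ × 1000):
n(z₁)/n(z₂) = e^(−c·z₁)/e^(−c·z₂) = e^{c(z₂−z₁)}
= exp(0.278 × 1.5) = exp(0.417) = 1.5174

1.52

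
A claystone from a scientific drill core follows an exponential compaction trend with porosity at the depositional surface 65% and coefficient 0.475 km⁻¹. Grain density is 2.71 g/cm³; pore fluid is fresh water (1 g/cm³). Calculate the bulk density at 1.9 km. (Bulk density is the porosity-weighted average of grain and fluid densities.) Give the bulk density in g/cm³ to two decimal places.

2.26 g/cm³

Porosity at depth: n = 0.65·exp(−0.475×1.9) = 0.65×0.4056 = 0.2636
Bulk density: ρ_b = (1−n)ρ_g + n·ρ_f = 0.7364×2.71 + 0.2636×1
       = 1.996 + 0.264 = 2.259 g/cm³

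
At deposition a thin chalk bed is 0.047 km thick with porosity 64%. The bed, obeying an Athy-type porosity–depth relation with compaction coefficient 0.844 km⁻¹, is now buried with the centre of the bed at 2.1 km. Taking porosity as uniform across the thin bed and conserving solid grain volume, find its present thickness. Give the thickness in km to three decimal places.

Porosity at 2.1 km: phi = 0.64·exp(−0.844×2.1) = 0.1088
Solid-volume conservation: h(1−phi) = h₀(1−phi₀) ⇒ h = h₀·(1−phi₀)/(1−phi)
h = 0.047 × (1 − 0.64)/(1 − 0.1088) = 0.047 × 0.4039 = 0.0190 km

0.019 km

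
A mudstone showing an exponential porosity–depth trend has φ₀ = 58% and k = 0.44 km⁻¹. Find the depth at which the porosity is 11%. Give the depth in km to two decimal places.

Invert Athy's law: z = ln(φ₀/φ) / k
z = ln(0.58/0.11) / 0.44 = ln(5.273) / 0.44 = 1.6625 / 0.44 = 3.779 km

3.78 km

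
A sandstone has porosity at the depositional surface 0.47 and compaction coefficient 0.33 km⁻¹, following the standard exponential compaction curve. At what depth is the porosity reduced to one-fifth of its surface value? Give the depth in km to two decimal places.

φ/φ₀ = 1/5 ⇒ exp(−c·d) = 1/5 ⇒ d = ln(5) / c
d = 1.6094 / 0.33 = 4.877 km

4.88 km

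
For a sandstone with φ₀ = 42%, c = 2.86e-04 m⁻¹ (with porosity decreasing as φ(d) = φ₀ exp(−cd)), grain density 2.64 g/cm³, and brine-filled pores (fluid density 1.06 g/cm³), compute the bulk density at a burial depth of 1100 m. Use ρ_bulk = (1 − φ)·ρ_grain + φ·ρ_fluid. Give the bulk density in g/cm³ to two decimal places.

2.16 g/cm³

Working in km (1 km = 1000 m; c in km⁻¹ = c in m⁻¹ × 1000):
Porosity at depth: φ = 0.42·exp(−0.286×1.1) = 0.42×0.7301 = 0.3066
Bulk density: ρ_b = (1−φ)ρ_g + φ·ρ_f = 0.6934×2.64 + 0.3066×1.06
       = 1.830 + 0.325 = 2.156 g/cm³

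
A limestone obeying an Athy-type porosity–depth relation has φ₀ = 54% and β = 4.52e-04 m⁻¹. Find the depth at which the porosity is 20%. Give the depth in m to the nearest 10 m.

Working in km (1 km = 1000 m; β in km⁻¹ = β in m⁻¹ × 1000):
Invert Athy's law: Z = ln(φ₀/φ) / β
Z = ln(0.54/0.2) / 0.452 = ln(2.7) / 0.452 = 0.9933 / 0.452 = 2.197 km

2200 m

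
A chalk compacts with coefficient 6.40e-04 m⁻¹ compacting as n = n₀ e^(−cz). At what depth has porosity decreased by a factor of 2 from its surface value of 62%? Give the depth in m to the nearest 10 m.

Working in km (1 km = 1000 m; c in km⁻¹ = c in m⁻¹ × 1000):
n/n₀ = 1/2 ⇒ exp(−c·z) = 1/2 ⇒ z = ln(2) / c
z = 0.6931 / 0.64 = 1.083 km

1080 m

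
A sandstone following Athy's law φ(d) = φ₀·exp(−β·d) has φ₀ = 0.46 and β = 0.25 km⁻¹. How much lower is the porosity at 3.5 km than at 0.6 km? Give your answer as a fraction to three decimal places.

φ(0.6) = 0.46·e^(−0.25×0.6) = 0.3959
φ(3.5) = 0.46·e^(−0.25×3.5) = 0.1918
Δφ = 0.3959 − 0.1918 = 0.2042

0.204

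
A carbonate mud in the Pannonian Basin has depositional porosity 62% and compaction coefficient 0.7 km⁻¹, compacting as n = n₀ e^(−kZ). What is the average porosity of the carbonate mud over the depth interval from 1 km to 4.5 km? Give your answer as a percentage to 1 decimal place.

11.5%

⟨n⟩ = (1/(Z₂−Z₁)) ∫ n₀ e^(−kZ) dZ = n₀·(e^(−k·Z₁) − e^(−k·Z₂)) / (k·(Z₂−Z₁))
e^(−0.7×1) = 0.4966; e^(−0.7×4.5) = 0.0429
⟨n⟩ = 0.62 × (0.4966 − 0.0429) / (0.7 × 3.5) = 0.62 × 0.1852 = 0.1148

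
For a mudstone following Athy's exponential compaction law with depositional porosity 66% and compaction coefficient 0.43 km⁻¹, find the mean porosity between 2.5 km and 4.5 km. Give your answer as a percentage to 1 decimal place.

15.1%

⟨φ⟩ = (1/(z₂−z₁)) ∫ φ₀ e^(−βz) dz = φ₀·(e^(−β·z₁) − e^(−β·z₂)) / (β·(z₂−z₁))
e^(−0.43×2.5) = 0.3413; e^(−0.43×4.5) = 0.1444
⟨φ⟩ = 0.66 × (0.3413 − 0.1444) / (0.43 × 2) = 0.66 × 0.2289 = 0.1511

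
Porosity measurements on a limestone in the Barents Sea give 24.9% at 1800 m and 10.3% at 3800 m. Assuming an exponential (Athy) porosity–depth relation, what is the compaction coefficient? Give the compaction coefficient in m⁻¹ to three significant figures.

Working in km (1 km = 1000 m; c in km⁻¹ = c in m⁻¹ × 1000):
Athy: n(Z) = n₀ e^(−cZ) ⇒ n₁/n₂ = e^{c(Z₂−Z₁)} ⇒ c = ln(n₁/n₂)/(Z₂−Z₁)
c = ln(0.249/0.103) / (3.8 − 1.8) = ln(2.417) / 2 = 0.8827 / 2 = 0.4414 km⁻¹

0.000441 m⁻¹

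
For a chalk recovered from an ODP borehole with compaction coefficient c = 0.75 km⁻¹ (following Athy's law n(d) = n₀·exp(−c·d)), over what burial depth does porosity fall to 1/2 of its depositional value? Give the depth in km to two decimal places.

n/n₀ = 1/2 ⇒ exp(−c·d) = 1/2 ⇒ d = ln(2) / c
d = 0.6931 / 0.75 = 0.924 km

0.92 km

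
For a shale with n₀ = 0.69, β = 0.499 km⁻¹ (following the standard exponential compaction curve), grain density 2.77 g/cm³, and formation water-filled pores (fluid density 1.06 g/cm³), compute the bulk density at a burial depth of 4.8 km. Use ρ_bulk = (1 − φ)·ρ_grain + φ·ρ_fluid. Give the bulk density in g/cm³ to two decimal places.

Porosity at depth: n = 0.69·exp(−0.499×4.8) = 0.69×0.0912 = 0.0629
Bulk density: ρ_b = (1−n)ρ_g + n·ρ_f = 0.9371×2.77 + 0.0629×1.06
       = 2.596 + 0.067 = 2.662 g/cm³

2.66 g/cm³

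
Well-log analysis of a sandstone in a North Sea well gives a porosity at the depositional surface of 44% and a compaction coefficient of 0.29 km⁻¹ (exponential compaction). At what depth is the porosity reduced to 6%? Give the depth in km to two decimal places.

Invert Athy's law: Z = ln(phi₀/phi) / k
Z = ln(0.44/0.06) / 0.29 = ln(7.333) / 0.29 = 1.9924 / 0.29 = 6.870 km

6.87 km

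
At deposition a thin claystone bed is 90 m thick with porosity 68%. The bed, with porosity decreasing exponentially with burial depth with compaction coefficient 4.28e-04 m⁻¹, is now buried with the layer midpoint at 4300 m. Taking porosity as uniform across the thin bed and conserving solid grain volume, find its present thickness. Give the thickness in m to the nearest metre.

Working in km (1 km = 1000 m; c in km⁻¹ = c in m⁻¹ × 1000):
Porosity at 4.3 km: φ = 0.68·exp(−0.428×4.3) = 0.1080
Solid-volume conservation: h(1−φ) = h₀(1−φ₀) ⇒ h = h₀·(1−φ₀)/(1−φ)
h = 0.09 × (1 − 0.68)/(1 − 0.1080) = 0.09 × 0.3587 = 0.0323 km

32 m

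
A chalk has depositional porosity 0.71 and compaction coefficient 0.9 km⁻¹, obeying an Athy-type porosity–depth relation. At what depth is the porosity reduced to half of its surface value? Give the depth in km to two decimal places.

0.77 km

φ/φ₀ = 1/2 ⇒ exp(−c·d) = 1/2 ⇒ d = ln(2) / c
d = 0.6931 / 0.9 = 0.770 km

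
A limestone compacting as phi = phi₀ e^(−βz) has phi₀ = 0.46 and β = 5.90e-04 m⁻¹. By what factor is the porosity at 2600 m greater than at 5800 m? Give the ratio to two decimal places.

Working in km (1 km = 1000 m; β in km⁻¹ = β in m⁻¹ × 1000):
phi(z₁)/phi(z₂) = e^(−β·z₁)/e^(−β·z₂) = e^{β(z₂−z₁)}
= exp(0.59 × 3.2) = exp(1.888) = 6.6061

6.61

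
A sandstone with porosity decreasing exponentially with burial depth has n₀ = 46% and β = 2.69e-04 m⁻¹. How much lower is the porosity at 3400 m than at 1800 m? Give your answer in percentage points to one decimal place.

9.9 percentage points

Working in km (1 km = 1000 m; β in km⁻¹ = β in m⁻¹ × 1000):
n(1.8) = 0.46·e^(−0.269×1.8) = 0.2834
n(3.4) = 0.46·e^(−0.269×3.4) = 0.1843
Δn = 0.2834 − 0.1843 = 0.0991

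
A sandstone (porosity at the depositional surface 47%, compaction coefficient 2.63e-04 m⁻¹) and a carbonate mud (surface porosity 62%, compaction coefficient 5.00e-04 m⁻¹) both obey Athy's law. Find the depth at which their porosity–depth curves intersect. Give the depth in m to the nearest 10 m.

1170 m

Working in km (1 km = 1000 m; k in km⁻¹ = k in m⁻¹ × 1000):
Set φ₀ₐ e^(−kₐz) = φ₀ᵦ e^(−kᵦz) ⇒ ln(φ₀ₐ/φ₀ᵦ) = (kₐ − kᵦ)·z
z = ln(0.47/0.62) / (0.263 − 0.5) = -0.2770 / -0.237 = 1.169 km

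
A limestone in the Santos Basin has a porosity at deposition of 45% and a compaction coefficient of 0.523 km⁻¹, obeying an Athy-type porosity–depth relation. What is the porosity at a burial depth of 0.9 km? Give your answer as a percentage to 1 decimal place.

n = n₀·exp(−k·Z) = 0.45 × exp(−0.523 × 0.9) = 0.45 × exp(−0.4707)
  = 0.45 × 0.6246 = 0.2811

28.1%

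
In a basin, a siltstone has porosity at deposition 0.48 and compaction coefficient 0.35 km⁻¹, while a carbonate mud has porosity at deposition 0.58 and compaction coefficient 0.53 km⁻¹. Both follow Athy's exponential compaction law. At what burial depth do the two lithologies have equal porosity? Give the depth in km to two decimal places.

Set n₀ₐ e^(−kₐd) = n₀ᵦ e^(−kᵦd) ⇒ ln(n₀ₐ/n₀ᵦ) = (kₐ − kᵦ)·d
d = ln(0.48/0.58) / (0.35 − 0.53) = -0.1892 / -0.18 = 1.051 km

1.05 km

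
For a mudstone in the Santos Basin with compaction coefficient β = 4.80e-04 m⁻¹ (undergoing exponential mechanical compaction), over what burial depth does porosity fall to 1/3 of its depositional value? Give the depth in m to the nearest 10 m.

Working in km (1 km = 1000 m; β in km⁻¹ = β in m⁻¹ × 1000):
n/n₀ = 1/3 ⇒ exp(−β·z) = 1/3 ⇒ z = ln(3) / β
z = 1.0986 / 0.48 = 2.289 km

2290 m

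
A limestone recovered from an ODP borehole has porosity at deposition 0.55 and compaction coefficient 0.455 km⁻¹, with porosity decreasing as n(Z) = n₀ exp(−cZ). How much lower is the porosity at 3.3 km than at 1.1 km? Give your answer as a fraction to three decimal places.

n(1.1) = 0.55·e^(−0.455×1.1) = 0.3334
n(3.3) = 0.55·e^(−0.455×3.3) = 0.1225
Δn = 0.3334 − 0.1225 = 0.2109

0.211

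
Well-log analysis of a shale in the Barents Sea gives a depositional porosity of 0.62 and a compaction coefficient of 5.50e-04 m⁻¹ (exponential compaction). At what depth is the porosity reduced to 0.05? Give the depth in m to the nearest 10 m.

4580 m

Working in km (1 km = 1000 m; c in km⁻¹ = c in m⁻¹ × 1000):
Invert Athy's law: Z = ln(φ₀/φ) / c
Z = ln(0.62/0.05) / 0.55 = ln(12.4) / 0.55 = 2.5177 / 0.55 = 4.578 km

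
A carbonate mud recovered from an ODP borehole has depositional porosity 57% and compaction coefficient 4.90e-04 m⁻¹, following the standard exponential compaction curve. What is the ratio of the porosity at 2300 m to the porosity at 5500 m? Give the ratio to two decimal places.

Working in km (1 km = 1000 m; c in km⁻¹ = c in m⁻¹ × 1000):
φ(d₁)/φ(d₂) = e^(−c·d₁)/e^(−c·d₂) = e^{c(d₂−d₁)}
= exp(0.49 × 3.2) = exp(1.568) = 4.7970

4.80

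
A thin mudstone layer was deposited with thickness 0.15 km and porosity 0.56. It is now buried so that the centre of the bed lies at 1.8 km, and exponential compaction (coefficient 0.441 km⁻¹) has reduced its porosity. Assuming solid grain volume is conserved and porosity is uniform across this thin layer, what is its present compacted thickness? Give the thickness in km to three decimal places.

Porosity at 1.8 km: phi = 0.56·exp(−0.441×1.8) = 0.2532
Solid-volume conservation: h(1−phi) = h₀(1−phi₀) ⇒ h = h₀·(1−phi₀)/(1−phi)
h = 0.15 × (1 − 0.56)/(1 − 0.2532) = 0.15 × 0.5892 = 0.0884 km

0.088 km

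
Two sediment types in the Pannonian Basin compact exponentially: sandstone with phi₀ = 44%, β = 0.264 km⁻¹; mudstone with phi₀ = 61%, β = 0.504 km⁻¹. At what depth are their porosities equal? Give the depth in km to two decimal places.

Set phi₀ₐ e^(−βₐZ) = phi₀ᵦ e^(−βᵦZ) ⇒ ln(phi₀ₐ/phi₀ᵦ) = (βₐ − βᵦ)·Z
Z = ln(0.44/0.61) / (0.264 − 0.504) = -0.3267 / -0.24 = 1.361 km

1.36 km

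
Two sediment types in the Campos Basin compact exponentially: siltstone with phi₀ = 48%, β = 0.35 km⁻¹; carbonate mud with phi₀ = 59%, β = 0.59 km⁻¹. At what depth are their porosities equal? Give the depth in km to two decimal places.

0.86 km

Set phi₀ₐ e^(−βₐd) = phi₀ᵦ e^(−βᵦd) ⇒ ln(phi₀ₐ/phi₀ᵦ) = (βₐ − βᵦ)·d
d = ln(0.48/0.59) / (0.35 − 0.59) = -0.2063 / -0.24 = 0.860 km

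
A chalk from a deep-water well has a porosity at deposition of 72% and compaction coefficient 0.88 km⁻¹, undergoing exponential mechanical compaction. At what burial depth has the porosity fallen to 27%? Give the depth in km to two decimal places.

1.11 km

Invert Athy's law: Z = ln(n₀/n) / β
Z = ln(0.72/0.27) / 0.88 = ln(2.667) / 0.88 = 0.9808 / 0.88 = 1.115 km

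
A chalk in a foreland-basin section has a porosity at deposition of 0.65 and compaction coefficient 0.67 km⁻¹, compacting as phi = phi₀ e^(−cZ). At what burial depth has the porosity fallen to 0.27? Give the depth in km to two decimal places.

1.31 km

Invert Athy's law: Z = ln(phi₀/phi) / c
Z = ln(0.65/0.27) / 0.67 = ln(2.407) / 0.67 = 0.8786 / 0.67 = 1.311 km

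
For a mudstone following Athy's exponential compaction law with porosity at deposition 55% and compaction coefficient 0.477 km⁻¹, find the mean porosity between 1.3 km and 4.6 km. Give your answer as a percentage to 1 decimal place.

⟨phi⟩ = (1/(z₂−z₁)) ∫ phi₀ e^(−βz) dz = phi₀·(e^(−β·z₁) − e^(−β·z₂)) / (β·(z₂−z₁))
e^(−0.477×1.3) = 0.5379; e^(−0.477×4.6) = 0.1114
⟨phi⟩ = 0.55 × (0.5379 − 0.1114) / (0.477 × 3.3) = 0.55 × 0.2709 = 0.1490

14.9%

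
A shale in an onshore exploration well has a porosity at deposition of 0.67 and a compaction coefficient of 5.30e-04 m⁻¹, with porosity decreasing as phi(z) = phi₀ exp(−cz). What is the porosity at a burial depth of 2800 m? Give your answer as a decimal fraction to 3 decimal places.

Working in km (1 km = 1000 m; c in km⁻¹ = c in m⁻¹ × 1000):
phi = phi₀·exp(−c·z) = 0.67 × exp(−0.53 × 2.8) = 0.67 × exp(−1.484)
  = 0.67 × 0.2267 = 0.1519

0.152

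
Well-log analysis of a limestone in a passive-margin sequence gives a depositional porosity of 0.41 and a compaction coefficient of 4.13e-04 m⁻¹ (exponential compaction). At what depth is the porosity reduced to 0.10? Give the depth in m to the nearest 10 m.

3420 m

Working in km (1 km = 1000 m; β in km⁻¹ = β in m⁻¹ × 1000):
Invert Athy's law: z = ln(n₀/n) / β
z = ln(0.41/0.1) / 0.413 = ln(4.1) / 0.413 = 1.4110 / 0.413 = 3.416 km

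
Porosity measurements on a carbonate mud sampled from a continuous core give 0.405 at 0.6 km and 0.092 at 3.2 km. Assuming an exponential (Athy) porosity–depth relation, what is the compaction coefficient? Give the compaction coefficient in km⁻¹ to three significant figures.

Athy: phi(z) = phi₀ e^(−βz) ⇒ phi₁/phi₂ = e^{β(z₂−z₁)} ⇒ β = ln(phi₁/phi₂)/(z₂−z₁)
β = ln(0.405/0.092) / (3.2 − 0.6) = ln(4.402) / 2.6 = 1.4821 / 2.6 = 0.57 km⁻¹

0.570 km⁻¹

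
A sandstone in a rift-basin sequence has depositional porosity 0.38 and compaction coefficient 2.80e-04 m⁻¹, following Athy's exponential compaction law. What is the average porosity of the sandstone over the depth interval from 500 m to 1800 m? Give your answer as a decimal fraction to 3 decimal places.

Working in km (1 km = 1000 m; k in km⁻¹ = k in m⁻¹ × 1000):
⟨n⟩ = (1/(d₂−d₁)) ∫ n₀ e^(−kd) dd = n₀·(e^(−k·d₁) − e^(−k·d₂)) / (k·(d₂−d₁))
e^(−0.28×0.5) = 0.8694; e^(−0.28×1.8) = 0.6041
⟨n⟩ = 0.38 × (0.8694 − 0.6041) / (0.28 × 1.3) = 0.38 × 0.7287 = 0.2769

0.277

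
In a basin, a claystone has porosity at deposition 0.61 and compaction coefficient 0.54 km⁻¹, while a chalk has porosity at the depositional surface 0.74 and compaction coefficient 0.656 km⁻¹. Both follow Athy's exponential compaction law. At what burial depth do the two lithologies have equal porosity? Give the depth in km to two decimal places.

1.67 km

Set n₀ₐ e^(−kₐz) = n₀ᵦ e^(−kᵦz) ⇒ ln(n₀ₐ/n₀ᵦ) = (kₐ − kᵦ)·z
z = ln(0.61/0.74) / (0.54 − 0.656) = -0.1932 / -0.116 = 1.665 km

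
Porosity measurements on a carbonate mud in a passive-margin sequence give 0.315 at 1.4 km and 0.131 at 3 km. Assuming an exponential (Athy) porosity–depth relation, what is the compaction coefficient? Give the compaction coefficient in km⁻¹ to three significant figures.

Athy: φ(Z) = φ₀ e^(−kZ) ⇒ φ₁/φ₂ = e^{k(Z₂−Z₁)} ⇒ k = ln(φ₁/φ₂)/(Z₂−Z₁)
k = ln(0.315/0.131) / (3 − 1.4) = ln(2.405) / 1.6 = 0.8774 / 1.6 = 0.5484 km⁻¹

0.548 km⁻¹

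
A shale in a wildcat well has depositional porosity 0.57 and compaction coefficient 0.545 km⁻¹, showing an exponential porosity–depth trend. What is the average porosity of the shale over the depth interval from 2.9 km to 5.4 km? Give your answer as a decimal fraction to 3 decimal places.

0.064

⟨n⟩ = (1/(z₂−z₁)) ∫ n₀ e^(−cz) dz = n₀·(e^(−c·z₁) − e^(−c·z₂)) / (c·(z₂−z₁))
e^(−0.545×2.9) = 0.2059; e^(−0.545×5.4) = 0.0527
⟨n⟩ = 0.57 × (0.2059 − 0.0527) / (0.545 × 2.5) = 0.57 × 0.1124 = 0.0641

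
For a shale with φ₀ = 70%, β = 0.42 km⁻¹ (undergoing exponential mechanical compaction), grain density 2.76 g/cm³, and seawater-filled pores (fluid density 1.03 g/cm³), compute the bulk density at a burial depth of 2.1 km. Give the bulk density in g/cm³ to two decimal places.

2.26 g/cm³

Porosity at depth: φ = 0.7·exp(−0.42×2.1) = 0.7×0.4140 = 0.2898
Bulk density: ρ_b = (1−φ)ρ_g + φ·ρ_f = 0.7102×2.76 + 0.2898×1.03
       = 1.960 + 0.298 = 2.259 g/cm³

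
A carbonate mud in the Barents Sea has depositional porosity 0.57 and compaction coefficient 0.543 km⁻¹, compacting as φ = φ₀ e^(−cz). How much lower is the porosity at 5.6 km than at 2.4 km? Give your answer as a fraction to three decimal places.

φ(2.4) = 0.57·e^(−0.543×2.4) = 0.1548
φ(5.6) = 0.57·e^(−0.543×5.6) = 0.0272
Δφ = 0.1548 − 0.0272 = 0.1276

0.128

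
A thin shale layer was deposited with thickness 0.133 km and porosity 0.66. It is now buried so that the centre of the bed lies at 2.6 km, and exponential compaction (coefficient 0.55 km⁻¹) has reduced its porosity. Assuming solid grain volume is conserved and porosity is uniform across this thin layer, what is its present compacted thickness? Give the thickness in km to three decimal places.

0.054 km

Porosity at 2.6 km: φ = 0.66·exp(−0.55×2.6) = 0.1579
Solid-volume conservation: h(1−φ) = h₀(1−φ₀) ⇒ h = h₀·(1−φ₀)/(1−φ)
h = 0.133 × (1 − 0.66)/(1 − 0.1579) = 0.133 × 0.4038 = 0.0537 km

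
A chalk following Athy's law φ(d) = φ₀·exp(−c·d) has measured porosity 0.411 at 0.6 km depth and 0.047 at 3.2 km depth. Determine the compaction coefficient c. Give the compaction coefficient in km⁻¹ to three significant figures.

0.834 km⁻¹

Athy: φ(d) = φ₀ e^(−cd) ⇒ φ₁/φ₂ = e^{c(d₂−d₁)} ⇒ c = ln(φ₁/φ₂)/(d₂−d₁)
c = ln(0.411/0.047) / (3.2 − 0.6) = ln(8.745) / 2.6 = 2.1684 / 2.6 = 0.834 km⁻¹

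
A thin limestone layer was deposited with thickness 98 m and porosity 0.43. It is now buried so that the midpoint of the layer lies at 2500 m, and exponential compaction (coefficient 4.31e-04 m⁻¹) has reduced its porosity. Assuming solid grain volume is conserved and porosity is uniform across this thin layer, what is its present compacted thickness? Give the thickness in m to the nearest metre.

65 m

Working in km (1 km = 1000 m; k in km⁻¹ = k in m⁻¹ × 1000):
Porosity at 2.5 km: n = 0.43·exp(−0.431×2.5) = 0.1464
Solid-volume conservation: h(1−n) = h₀(1−n₀) ⇒ h = h₀·(1−n₀)/(1−n)
h = 0.098 × (1 − 0.43)/(1 − 0.1464) = 0.098 × 0.6678 = 0.0654 km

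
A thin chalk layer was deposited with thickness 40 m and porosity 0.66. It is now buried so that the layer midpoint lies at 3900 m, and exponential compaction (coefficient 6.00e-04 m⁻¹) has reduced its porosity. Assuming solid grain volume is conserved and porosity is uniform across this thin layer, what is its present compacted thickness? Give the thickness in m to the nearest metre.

Working in km (1 km = 1000 m; c in km⁻¹ = c in m⁻¹ × 1000):
Porosity at 3.9 km: n = 0.66·exp(−0.6×3.9) = 0.0636
Solid-volume conservation: h(1−n) = h₀(1−n₀) ⇒ h = h₀·(1−n₀)/(1−n)
h = 0.04 × (1 − 0.66)/(1 − 0.0636) = 0.04 × 0.3631 = 0.0145 km

15 m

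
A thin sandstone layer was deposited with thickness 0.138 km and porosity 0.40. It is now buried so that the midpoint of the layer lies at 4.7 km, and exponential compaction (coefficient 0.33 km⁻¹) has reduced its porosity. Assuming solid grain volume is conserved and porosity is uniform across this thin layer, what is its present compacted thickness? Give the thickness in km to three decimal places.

0.090 km

Porosity at 4.7 km: phi = 0.4·exp(−0.33×4.7) = 0.0848
Solid-volume conservation: h(1−phi) = h₀(1−phi₀) ⇒ h = h₀·(1−phi₀)/(1−phi)
h = 0.138 × (1 − 0.4)/(1 − 0.0848) = 0.138 × 0.6556 = 0.0905 km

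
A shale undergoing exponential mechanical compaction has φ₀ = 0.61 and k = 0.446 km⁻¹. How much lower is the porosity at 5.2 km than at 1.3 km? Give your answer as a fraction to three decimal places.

0.282

φ(1.3) = 0.61·e^(−0.446×1.3) = 0.3416
φ(5.2) = 0.61·e^(−0.446×5.2) = 0.0600
Δφ = 0.3416 − 0.0600 = 0.2816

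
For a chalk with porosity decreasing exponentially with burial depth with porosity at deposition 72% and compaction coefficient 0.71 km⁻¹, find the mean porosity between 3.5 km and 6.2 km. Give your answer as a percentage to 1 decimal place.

2.7%

⟨φ⟩ = (1/(z₂−z₁)) ∫ φ₀ e^(−cz) dz = φ₀·(e^(−c·z₁) − e^(−c·z₂)) / (c·(z₂−z₁))
e^(−0.71×3.5) = 0.0833; e^(−0.71×6.2) = 0.0123
⟨φ⟩ = 0.72 × (0.0833 − 0.0123) / (0.71 × 2.7) = 0.72 × 0.0371 = 0.0267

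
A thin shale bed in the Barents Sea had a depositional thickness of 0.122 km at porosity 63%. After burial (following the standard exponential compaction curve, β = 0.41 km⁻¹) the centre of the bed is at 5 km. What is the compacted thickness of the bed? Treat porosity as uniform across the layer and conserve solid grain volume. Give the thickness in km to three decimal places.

Porosity at 5 km: n = 0.63·exp(−0.41×5) = 0.0811
Solid-volume conservation: h(1−n) = h₀(1−n₀) ⇒ h = h₀·(1−n₀)/(1−n)
h = 0.122 × (1 − 0.63)/(1 − 0.0811) = 0.122 × 0.4027 = 0.0491 km

0.049 km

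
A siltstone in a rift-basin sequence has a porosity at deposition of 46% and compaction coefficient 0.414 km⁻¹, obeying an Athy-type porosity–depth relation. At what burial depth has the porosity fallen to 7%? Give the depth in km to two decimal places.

Invert Athy's law: z = ln(phi₀/phi) / β
z = ln(0.46/0.07) / 0.414 = ln(6.571) / 0.414 = 1.8827 / 0.414 = 4.548 km

4.55 km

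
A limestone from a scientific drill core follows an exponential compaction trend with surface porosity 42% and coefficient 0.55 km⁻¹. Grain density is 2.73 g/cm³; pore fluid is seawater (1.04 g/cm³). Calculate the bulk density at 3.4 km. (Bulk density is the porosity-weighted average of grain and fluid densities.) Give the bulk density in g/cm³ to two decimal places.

Porosity at depth: n = 0.42·exp(−0.55×3.4) = 0.42×0.1541 = 0.0647
Bulk density: ρ_b = (1−n)ρ_g + n·ρ_f = 0.9353×2.73 + 0.0647×1.04
       = 2.553 + 0.067 = 2.621 g/cm³

2.62 g/cm³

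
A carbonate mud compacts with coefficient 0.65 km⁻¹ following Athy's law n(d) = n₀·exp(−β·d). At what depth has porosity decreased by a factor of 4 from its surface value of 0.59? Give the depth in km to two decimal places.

2.13 km

n/n₀ = 1/4 ⇒ exp(−β·d) = 1/4 ⇒ d = ln(4) / β
d = 1.3863 / 0.65 = 2.133 km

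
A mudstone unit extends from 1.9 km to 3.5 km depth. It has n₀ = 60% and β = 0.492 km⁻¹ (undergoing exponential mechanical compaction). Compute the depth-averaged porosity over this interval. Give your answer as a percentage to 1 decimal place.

16.3%

⟨n⟩ = (1/(d₂−d₁)) ∫ n₀ e^(−βd) dd = n₀·(e^(−β·d₁) − e^(−β·d₂)) / (β·(d₂−d₁))
e^(−0.492×1.9) = 0.3927; e^(−0.492×3.5) = 0.1787
⟨n⟩ = 0.6 × (0.3927 − 0.1787) / (0.492 × 1.6) = 0.6 × 0.2718 = 0.1631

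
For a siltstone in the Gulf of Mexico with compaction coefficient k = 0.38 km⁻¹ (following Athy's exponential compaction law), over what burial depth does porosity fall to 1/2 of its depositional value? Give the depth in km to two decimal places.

phi/phi₀ = 1/2 ⇒ exp(−k·d) = 1/2 ⇒ d = ln(2) / k
d = 0.6931 / 0.38 = 1.824 km

1.82 km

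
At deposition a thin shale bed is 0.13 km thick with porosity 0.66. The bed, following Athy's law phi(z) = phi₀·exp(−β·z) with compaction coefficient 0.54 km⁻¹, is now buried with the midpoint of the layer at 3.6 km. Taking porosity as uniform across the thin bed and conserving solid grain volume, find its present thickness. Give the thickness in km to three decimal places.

0.049 km

Porosity at 3.6 km: phi = 0.66·exp(−0.54×3.6) = 0.0945
Solid-volume conservation: h(1−phi) = h₀(1−phi₀) ⇒ h = h₀·(1−phi₀)/(1−phi)
h = 0.13 × (1 − 0.66)/(1 − 0.0945) = 0.13 × 0.3755 = 0.0488 km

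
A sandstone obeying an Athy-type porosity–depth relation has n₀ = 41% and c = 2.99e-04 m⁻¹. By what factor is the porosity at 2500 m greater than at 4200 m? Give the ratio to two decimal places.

1.66

Working in km (1 km = 1000 m; c in km⁻¹ = c in m⁻¹ × 1000):
n(Z₁)/n(Z₂) = e^(−c·Z₁)/e^(−c·Z₂) = e^{c(Z₂−Z₁)}
= exp(0.299 × 1.7) = exp(0.5083) = 1.6625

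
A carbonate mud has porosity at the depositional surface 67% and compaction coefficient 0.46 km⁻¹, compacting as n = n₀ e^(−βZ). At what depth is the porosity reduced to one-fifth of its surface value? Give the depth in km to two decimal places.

n/n₀ = 1/5 ⇒ exp(−β·Z) = 1/5 ⇒ Z = ln(5) / β
Z = 1.6094 / 0.46 = 3.499 km

3.50 km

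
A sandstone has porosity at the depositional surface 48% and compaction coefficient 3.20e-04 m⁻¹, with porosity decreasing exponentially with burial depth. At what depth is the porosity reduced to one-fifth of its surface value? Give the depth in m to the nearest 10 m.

Working in km (1 km = 1000 m; c in km⁻¹ = c in m⁻¹ × 1000):
n/n₀ = 1/5 ⇒ exp(−c·z) = 1/5 ⇒ z = ln(5) / c
z = 1.6094 / 0.32 = 5.029 km

5030 m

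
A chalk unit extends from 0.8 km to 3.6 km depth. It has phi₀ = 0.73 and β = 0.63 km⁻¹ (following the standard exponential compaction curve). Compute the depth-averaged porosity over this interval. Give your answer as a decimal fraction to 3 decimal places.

⟨phi⟩ = (1/(z₂−z₁)) ∫ phi₀ e^(−βz) dz = phi₀·(e^(−β·z₁) − e^(−β·z₂)) / (β·(z₂−z₁))
e^(−0.63×0.8) = 0.6041; e^(−0.63×3.6) = 0.1035
⟨phi⟩ = 0.73 × (0.6041 − 0.1035) / (0.63 × 2.8) = 0.73 × 0.2838 = 0.2072

0.207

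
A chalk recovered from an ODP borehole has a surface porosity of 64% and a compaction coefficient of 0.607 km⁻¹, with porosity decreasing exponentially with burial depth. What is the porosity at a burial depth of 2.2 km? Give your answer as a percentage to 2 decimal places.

n = n₀·exp(−c·Z) = 0.64 × exp(−0.607 × 2.2) = 0.64 × exp(−1.335)
  = 0.64 × 0.2631 = 0.1684

16.84%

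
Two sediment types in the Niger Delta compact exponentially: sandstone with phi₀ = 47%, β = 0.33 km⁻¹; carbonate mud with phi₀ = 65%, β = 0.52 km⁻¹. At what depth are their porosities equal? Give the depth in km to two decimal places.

1.71 km

Set phi₀ₐ e^(−βₐz) = phi₀ᵦ e^(−βᵦz) ⇒ ln(phi₀ₐ/phi₀ᵦ) = (βₐ − βᵦ)·z
z = ln(0.47/0.65) / (0.33 − 0.52) = -0.3242 / -0.19 = 1.707 km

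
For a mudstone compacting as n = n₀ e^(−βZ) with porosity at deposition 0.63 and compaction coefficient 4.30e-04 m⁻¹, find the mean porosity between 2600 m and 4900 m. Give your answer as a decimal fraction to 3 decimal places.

0.131

Working in km (1 km = 1000 m; β in km⁻¹ = β in m⁻¹ × 1000):
⟨n⟩ = (1/(Z₂−Z₁)) ∫ n₀ e^(−βZ) dZ = n₀·(e^(−β·Z₁) − e^(−β·Z₂)) / (β·(Z₂−Z₁))
e^(−0.43×2.6) = 0.3269; e^(−0.43×4.9) = 0.1216
⟨n⟩ = 0.63 × (0.3269 − 0.1216) / (0.43 × 2.3) = 0.63 × 0.2076 = 0.1308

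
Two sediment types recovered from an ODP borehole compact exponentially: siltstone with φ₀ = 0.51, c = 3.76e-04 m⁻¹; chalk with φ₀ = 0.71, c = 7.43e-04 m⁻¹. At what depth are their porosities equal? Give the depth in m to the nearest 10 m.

Working in km (1 km = 1000 m; c in km⁻¹ = c in m⁻¹ × 1000):
Set φ₀ₐ e^(−cₐd) = φ₀ᵦ e^(−cᵦd) ⇒ ln(φ₀ₐ/φ₀ᵦ) = (cₐ − cᵦ)·d
d = ln(0.51/0.71) / (0.376 − 0.743) = -0.3309 / -0.367 = 0.902 km

900 m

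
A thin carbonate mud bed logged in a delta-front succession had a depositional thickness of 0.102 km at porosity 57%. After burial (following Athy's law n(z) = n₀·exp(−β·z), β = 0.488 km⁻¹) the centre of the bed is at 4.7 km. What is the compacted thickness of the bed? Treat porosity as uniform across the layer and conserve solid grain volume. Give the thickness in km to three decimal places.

0.047 km

Porosity at 4.7 km: n = 0.57·exp(−0.488×4.7) = 0.0575
Solid-volume conservation: h(1−n) = h₀(1−n₀) ⇒ h = h₀·(1−n₀)/(1−n)
h = 0.102 × (1 − 0.57)/(1 − 0.0575) = 0.102 × 0.4562 = 0.0465 km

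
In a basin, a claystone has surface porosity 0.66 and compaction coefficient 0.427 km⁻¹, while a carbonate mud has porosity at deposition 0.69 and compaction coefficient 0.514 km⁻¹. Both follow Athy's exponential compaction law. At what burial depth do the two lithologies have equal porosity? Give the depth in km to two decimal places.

0.51 km

Set φ₀ₐ e^(−cₐz) = φ₀ᵦ e^(−cᵦz) ⇒ ln(φ₀ₐ/φ₀ᵦ) = (cₐ − cᵦ)·z
z = ln(0.66/0.69) / (0.427 − 0.514) = -0.0445 / -0.087 = 0.511 km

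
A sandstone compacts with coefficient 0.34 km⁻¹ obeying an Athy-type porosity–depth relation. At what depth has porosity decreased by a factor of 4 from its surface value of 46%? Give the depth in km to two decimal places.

n/n₀ = 1/4 ⇒ exp(−k·d) = 1/4 ⇒ d = ln(4) / k
d = 1.3863 / 0.34 = 4.077 km

4.08 km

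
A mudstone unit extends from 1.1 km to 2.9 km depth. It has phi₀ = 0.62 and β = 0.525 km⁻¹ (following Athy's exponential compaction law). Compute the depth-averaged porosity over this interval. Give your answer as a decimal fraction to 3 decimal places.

⟨phi⟩ = (1/(z₂−z₁)) ∫ phi₀ e^(−βz) dz = phi₀·(e^(−β·z₁) − e^(−β·z₂)) / (β·(z₂−z₁))
e^(−0.525×1.1) = 0.5613; e^(−0.525×2.9) = 0.2182
⟨phi⟩ = 0.62 × (0.5613 − 0.2182) / (0.525 × 1.8) = 0.62 × 0.3631 = 0.2251

0.225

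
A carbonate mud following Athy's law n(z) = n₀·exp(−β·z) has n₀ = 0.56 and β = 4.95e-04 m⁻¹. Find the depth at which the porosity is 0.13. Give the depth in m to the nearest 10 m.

Working in km (1 km = 1000 m; β in km⁻¹ = β in m⁻¹ × 1000):
Invert Athy's law: z = ln(n₀/n) / β
z = ln(0.56/0.13) / 0.495 = ln(4.308) / 0.495 = 1.4604 / 0.495 = 2.950 km

2950 m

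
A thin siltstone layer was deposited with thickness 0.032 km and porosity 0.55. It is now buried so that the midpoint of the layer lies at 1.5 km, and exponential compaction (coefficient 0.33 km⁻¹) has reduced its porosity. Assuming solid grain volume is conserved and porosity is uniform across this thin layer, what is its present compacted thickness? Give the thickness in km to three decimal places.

Porosity at 1.5 km: n = 0.55·exp(−0.33×1.5) = 0.3353
Solid-volume conservation: h(1−n) = h₀(1−n₀) ⇒ h = h₀·(1−n₀)/(1−n)
h = 0.032 × (1 − 0.55)/(1 − 0.3353) = 0.032 × 0.6770 = 0.0217 km

0.022 km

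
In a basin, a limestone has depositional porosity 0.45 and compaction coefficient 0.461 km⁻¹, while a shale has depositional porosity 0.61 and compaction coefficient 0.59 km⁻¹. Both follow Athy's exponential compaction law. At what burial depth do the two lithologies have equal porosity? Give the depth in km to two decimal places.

Set n₀ₐ e^(−kₐd) = n₀ᵦ e^(−kᵦd) ⇒ ln(n₀ₐ/n₀ᵦ) = (kₐ − kᵦ)·d
d = ln(0.45/0.61) / (0.461 − 0.59) = -0.3042 / -0.129 = 2.358 km

2.36 km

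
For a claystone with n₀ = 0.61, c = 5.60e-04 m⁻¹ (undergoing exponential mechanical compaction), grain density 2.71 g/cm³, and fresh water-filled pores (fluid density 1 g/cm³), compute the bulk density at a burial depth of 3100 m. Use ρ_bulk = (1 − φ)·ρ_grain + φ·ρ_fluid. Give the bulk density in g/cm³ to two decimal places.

2.53 g/cm³

Working in km (1 km = 1000 m; c in km⁻¹ = c in m⁻¹ × 1000):
Porosity at depth: n = 0.61·exp(−0.56×3.1) = 0.61×0.1762 = 0.1075
Bulk density: ρ_b = (1−n)ρ_g + n·ρ_f = 0.8925×2.71 + 0.1075×1
       = 2.419 + 0.107 = 2.526 g/cm³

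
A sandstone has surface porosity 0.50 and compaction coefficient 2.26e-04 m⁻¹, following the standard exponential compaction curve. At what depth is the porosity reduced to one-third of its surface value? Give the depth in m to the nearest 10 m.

Working in km (1 km = 1000 m; c in km⁻¹ = c in m⁻¹ × 1000):
phi/phi₀ = 1/3 ⇒ exp(−c·d) = 1/3 ⇒ d = ln(3) / c
d = 1.0986 / 0.226 = 4.861 km

4860 m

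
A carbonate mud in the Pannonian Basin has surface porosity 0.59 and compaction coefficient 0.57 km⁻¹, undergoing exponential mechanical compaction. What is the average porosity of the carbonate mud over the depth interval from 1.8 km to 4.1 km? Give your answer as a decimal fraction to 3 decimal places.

0.118

⟨phi⟩ = (1/(Z₂−Z₁)) ∫ phi₀ e^(−βZ) dZ = phi₀·(e^(−β·Z₁) − e^(−β·Z₂)) / (β·(Z₂−Z₁))
e^(−0.57×1.8) = 0.3584; e^(−0.57×4.1) = 0.0966
⟨phi⟩ = 0.59 × (0.3584 − 0.0966) / (0.57 × 2.3) = 0.59 × 0.1997 = 0.1178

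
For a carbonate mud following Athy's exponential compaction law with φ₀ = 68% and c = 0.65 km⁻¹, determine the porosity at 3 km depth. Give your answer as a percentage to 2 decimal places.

9.67%

φ = φ₀·exp(−c·Z) = 0.68 × exp(−0.65 × 3) = 0.68 × exp(−1.95)
  = 0.68 × 0.1423 = 0.0967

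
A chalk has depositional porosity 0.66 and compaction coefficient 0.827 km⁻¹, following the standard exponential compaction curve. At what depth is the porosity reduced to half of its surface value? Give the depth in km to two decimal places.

0.84 km

φ/φ₀ = 1/2 ⇒ exp(−k·z) = 1/2 ⇒ z = ln(2) / k
z = 0.6931 / 0.827 = 0.838 km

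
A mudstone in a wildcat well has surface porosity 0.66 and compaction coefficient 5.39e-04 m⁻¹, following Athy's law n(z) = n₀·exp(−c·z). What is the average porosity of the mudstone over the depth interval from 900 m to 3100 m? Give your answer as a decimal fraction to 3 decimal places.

0.238

Working in km (1 km = 1000 m; c in km⁻¹ = c in m⁻¹ × 1000):
⟨n⟩ = (1/(z₂−z₁)) ∫ n₀ e^(−cz) dz = n₀·(e^(−c·z₁) − e^(−c·z₂)) / (c·(z₂−z₁))
e^(−0.539×0.9) = 0.6156; e^(−0.539×3.1) = 0.1881
⟨n⟩ = 0.66 × (0.6156 − 0.1881) / (0.539 × 2.2) = 0.66 × 0.3606 = 0.2380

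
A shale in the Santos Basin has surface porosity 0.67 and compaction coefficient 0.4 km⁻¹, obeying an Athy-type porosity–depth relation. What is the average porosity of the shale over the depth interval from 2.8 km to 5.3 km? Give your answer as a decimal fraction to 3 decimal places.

⟨φ⟩ = (1/(d₂−d₁)) ∫ φ₀ e^(−βd) dd = φ₀·(e^(−β·d₁) − e^(−β·d₂)) / (β·(d₂−d₁))
e^(−0.4×2.8) = 0.3263; e^(−0.4×5.3) = 0.1200
⟨φ⟩ = 0.67 × (0.3263 − 0.1200) / (0.4 × 2.5) = 0.67 × 0.2062 = 0.1382

0.138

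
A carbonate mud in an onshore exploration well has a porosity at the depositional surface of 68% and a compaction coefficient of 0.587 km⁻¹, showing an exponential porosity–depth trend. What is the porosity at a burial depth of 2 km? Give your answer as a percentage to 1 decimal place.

n = n₀·exp(−β·Z) = 0.68 × exp(−0.587 × 2) = 0.68 × exp(−1.174)
  = 0.68 × 0.3091 = 0.2102

21.0%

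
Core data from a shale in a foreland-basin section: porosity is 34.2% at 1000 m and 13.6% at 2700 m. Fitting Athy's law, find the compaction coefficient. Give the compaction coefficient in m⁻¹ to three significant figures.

0.000542 m⁻¹

Working in km (1 km = 1000 m; β in km⁻¹ = β in m⁻¹ × 1000):
Athy: phi(z) = phi₀ e^(−βz) ⇒ phi₁/phi₂ = e^{β(z₂−z₁)} ⇒ β = ln(phi₁/phi₂)/(z₂−z₁)
β = ln(0.342/0.136) / (2.7 − 1) = ln(2.515) / 1.7 = 0.9222 / 1.7 = 0.5424 km⁻¹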